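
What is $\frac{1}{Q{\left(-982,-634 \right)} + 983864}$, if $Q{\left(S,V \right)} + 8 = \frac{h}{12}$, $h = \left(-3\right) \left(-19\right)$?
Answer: $\frac{4}{3935443} \approx 1.0164 \cdot 10^{-6}$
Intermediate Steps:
$h = 57$
$Q{\left(S,V \right)} = - \frac{13}{4}$ ($Q{\left(S,V \right)} = -8 + \frac{57}{12} = -8 + 57 \cdot \frac{1}{12} = -8 + \frac{19}{4} = - \frac{13}{4}$)
$\frac{1}{Q{\left(-982,-634 \right)} + 983864} = \frac{1}{- \frac{13}{4} + 983864} = \frac{1}{\frac{3935443}{4}} = \frac{4}{3935443}$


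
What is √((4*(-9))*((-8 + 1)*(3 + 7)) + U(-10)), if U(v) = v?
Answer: √2510 ≈ 50.100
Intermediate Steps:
√((4*(-9))*((-8 + 1)*(3 + 7)) + U(-10)) = √((4*(-9))*((-8 + 1)*(3 + 7)) - 10) = √(-(-252)*10 - 10) = √(-36*(-70) - 10) = √(2520 - 10) = √2510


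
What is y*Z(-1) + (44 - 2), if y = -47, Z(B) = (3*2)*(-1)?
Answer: 324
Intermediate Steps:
Z(B) = -6 (Z(B) = 6*(-1) = -6)
y*Z(-1) + (44 - 2) = -47*(-6) + (44 - 2) = 282 + 42 = 324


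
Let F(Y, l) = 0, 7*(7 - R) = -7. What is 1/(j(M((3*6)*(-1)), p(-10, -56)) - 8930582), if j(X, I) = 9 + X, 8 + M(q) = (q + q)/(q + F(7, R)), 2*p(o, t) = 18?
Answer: -1/8930579 ≈ -1.1197e-7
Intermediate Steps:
R = 8 (R = 7 - 1/7*(-7) = 7 + 1 = 8)
p(o, t) = 9 (p(o, t) = (1/2)*18 = 9)
M(q) = -6 (M(q) = -8 + (q + q)/(q + 0) = -8 + (2*q)/q = -8 + 2 = -6)
1/(j(M((3*6)*(-1)), p(-10, -56)) - 8930582) = 1/((9 - 6) - 8930582) = 1/(3 - 8930582) = 1/(-8930579) = -1/8930579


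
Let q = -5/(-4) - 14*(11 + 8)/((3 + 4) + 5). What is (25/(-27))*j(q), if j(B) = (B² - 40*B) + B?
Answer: -4511725/3888 ≈ -1160.4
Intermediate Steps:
q = -251/12 (q = -5*(-¼) - 14*19/(7 + 5) = 5/4 - 14/(12*(1/19)) = 5/4 - 14/12/19 = 5/4 - 14*19/12 = 5/4 - 133/6 = -251/12 ≈ -20.917)
j(B) = B² - 39*B
(25/(-27))*j(q) = (25/(-27))*(-251*(-39 - 251/12)/12) = (25*(-1/27))*(-251/12*(-719/12)) = -25/27*180469/144 = -4511725/3888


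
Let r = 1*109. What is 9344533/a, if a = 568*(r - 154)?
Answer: -9344533/25560 ≈ -365.59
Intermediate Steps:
r = 109
a = -25560 (a = 568*(109 - 154) = 568*(-45) = -25560)
9344533/a = 9344533/(-25560) = 9344533*(-1/25560) = -9344533/25560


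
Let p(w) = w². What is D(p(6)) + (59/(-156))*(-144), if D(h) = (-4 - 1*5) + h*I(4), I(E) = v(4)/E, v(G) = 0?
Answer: 591/13 ≈ 45.462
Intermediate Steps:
I(E) = 0 (I(E) = 0/E = 0)
D(h) = -9 (D(h) = (-4 - 1*5) + h*0 = (-4 - 5) + 0 = -9 + 0 = -9)
D(p(6)) + (59/(-156))*(-144) = -9 + (59/(-156))*(-144) = -9 + (59*(-1/156))*(-144) = -9 - 59/156*(-144) = -9 + 708/13 = 591/13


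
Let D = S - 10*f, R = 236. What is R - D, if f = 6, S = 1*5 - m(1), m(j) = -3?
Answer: 288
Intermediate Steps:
S = 8 (S = 1*5 - 1*(-3) = 5 + 3 = 8)
D = -52 (D = 8 - 10*6 = 8 - 60 = -52)
R - D = 236 - 1*(-52) = 236 + 52 = 288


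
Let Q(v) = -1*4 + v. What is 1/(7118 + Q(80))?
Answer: 1/7194 ≈ 0.00013900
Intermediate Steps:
Q(v) = -4 + v
1/(7118 + Q(80)) = 1/(7118 + (-4 + 80)) = 1/(7118 + 76) = 1/7194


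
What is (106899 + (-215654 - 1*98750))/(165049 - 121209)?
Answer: -41501/8768 ≈ -4.7332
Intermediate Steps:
(106899 + (-215654 - 1*98750))/(165049 - 121209) = (106899 + (-215654 - 98750))/43840 = (106899 - 314404)*(1/43840) = -207505*1/43840 = -41501/8768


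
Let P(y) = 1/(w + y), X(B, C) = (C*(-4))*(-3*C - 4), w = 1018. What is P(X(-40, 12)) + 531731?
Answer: 1562225679/2938 ≈ 5.3173e+5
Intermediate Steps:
X(B, C) = -4*C*(-4 - 3*C) (X(B, C) = (-4*C)*(-4 - 3*C) = -4*C*(-4 - 3*C))
P(y) = 1/(1018 + y)
P(X(-40, 12)) + 531731 = 1/(1018 + 4*12*(4 + 3*12)) + 531731 = 1/(1018 + 4*12*(4 + 36)) + 531731 = 1/(1018 + 4*12*40) + 531731 = 1/(1018 + 1920) + 531731 = 1/2938 + 531731 = 1562225679/2938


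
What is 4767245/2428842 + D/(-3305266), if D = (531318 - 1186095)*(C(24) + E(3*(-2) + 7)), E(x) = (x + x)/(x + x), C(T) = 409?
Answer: 333900231444055/4013984440986 ≈ 83.184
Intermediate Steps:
E(x) = 1 (E(x) = (2*x)/((2*x)) = (2*x)*(1/(2*x)) = 1)
D = -268458570 (D = (531318 - 1186095)*(409 + 1) = -654777*410 = -268458570)
4767245/2428842 + D/(-3305266) = 4767245/2428842 - 268458570/(-3305266) = 4767245*(1/2428842) - 268458570*(-1/3305266) = 4767245/2428842 + 134229285/1652633 = 333900231444055/4013984440986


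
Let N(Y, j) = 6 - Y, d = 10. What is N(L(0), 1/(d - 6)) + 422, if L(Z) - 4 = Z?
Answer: 424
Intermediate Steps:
L(Z) = 4 + Z
N(L(0), 1/(d - 6)) + 422 = (6 - (4 + 0)) + 422 = (6 - 1*4) + 422 = (6 - 4) + 422 = 2 + 422 = 424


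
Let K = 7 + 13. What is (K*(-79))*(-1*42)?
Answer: 66360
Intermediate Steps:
K = 20
(K*(-79))*(-1*42) = (20*(-79))*(-1*42) = -1580*(-42) = 66360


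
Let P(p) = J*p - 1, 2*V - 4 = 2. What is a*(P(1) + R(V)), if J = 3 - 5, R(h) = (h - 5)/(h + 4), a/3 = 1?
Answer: -69/7 ≈ -9.8571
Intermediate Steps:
V = 3 (V = 2 + (½)*2 = 2 + 1 = 3)
a = 3 (a = 3*1 = 3)
R(h) = (-5 + h)/(4 + h)
J = -2
P(p) = -1 - 2*p (P(p) = -2*p - 1 = -1 - 2*p)
a*(P(1) + R(V)) = 3*((-1 - 2*1) + (-5 + 3)/(4 + 3)) = 3*((-1 - 2) - 2/7) = 3*(-3 + (⅐)*(-2)) = 3*(-3 - 2/7) = 3*(-23/7) = -69/7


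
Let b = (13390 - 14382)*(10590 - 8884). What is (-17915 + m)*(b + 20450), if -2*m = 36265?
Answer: 60267887345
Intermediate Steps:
b = -1692352 (b = -992*1706 = -1692352)
m = -36265/2 (m = -½*36265 = -36265/2 ≈ -18133.)
(-17915 + m)*(b + 20450) = (-17915 - 36265/2)*(-1692352 + 20450) = -72095/2*(-1671902) = 60267887345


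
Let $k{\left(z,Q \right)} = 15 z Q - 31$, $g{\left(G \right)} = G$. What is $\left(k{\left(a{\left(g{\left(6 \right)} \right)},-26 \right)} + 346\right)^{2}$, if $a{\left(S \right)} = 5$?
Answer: $2673225$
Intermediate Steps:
$k{\left(z,Q \right)} = -31 + 15 Q z$ ($k{\left(z,Q \right)} = 15 Q z - 31 = -31 + 15 Q z$)
$\left(k{\left(a{\left(g{\left(6 \right)} \right)},-26 \right)} + 346\right)^{2} = \left(\left(-31 + 15 \left(-26\right) 5\right) + 346\right)^{2} = \left(\left(-31 - 1950\right) + 346\right)^{2} = \left(-1981 + 346\right)^{2} = \left(-1635\right)^{2} = 2673225$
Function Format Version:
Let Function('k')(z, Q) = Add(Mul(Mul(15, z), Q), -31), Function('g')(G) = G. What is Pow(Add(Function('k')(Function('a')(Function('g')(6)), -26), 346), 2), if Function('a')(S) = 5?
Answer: 2673225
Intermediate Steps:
Function('k')(z, Q) = Add(-31, Mul(15, Q, z)) (Function('k')(z, Q) = Add(Mul(15, Q, z), -31) = Add(-31, Mul(15, Q, z)))
Pow(Add(Function('k')(Function('a')(Function('g')(6)), -26), 346), 2) = Pow(Add(Add(-31, Mul(15, -26, 5)), 346), 2) = Pow(Add(Add(-31, -1950), 346), 2) = Pow(Add(-1981, 346), 2) = Pow(-1635, 2) = 2673225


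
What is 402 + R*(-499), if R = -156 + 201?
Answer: -22053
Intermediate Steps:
R = 45
402 + R*(-499) = 402 + 45*(-499) = 402 - 22455 = -22053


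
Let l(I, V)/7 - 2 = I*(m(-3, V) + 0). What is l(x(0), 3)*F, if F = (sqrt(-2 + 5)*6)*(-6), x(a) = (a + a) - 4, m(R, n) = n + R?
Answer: -504*sqrt(3) ≈ -872.95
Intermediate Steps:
m(R, n) = R + n
x(a) = -4 + 2*a (x(a) = 2*a - 4 = -4 + 2*a)
l(I, V) = 14 + 7*I*(-3 + V) (l(I, V) = 14 + 7*(I*((-3 + V) + 0)) = 14 + 7*(I*(-3 + V)) = 14 + 7*I*(-3 + V))
F = -36*sqrt(3) (F = (sqrt(3)*6)*(-6) = (6*sqrt(3))*(-6) = -36*sqrt(3) ≈ -62.354)
l(x(0), 3)*F = (14 + 7*(-4 + 2*0)*(-3 + 3))*(-36*sqrt(3)) = (14 + 7*(-4 + 0)*0)*(-36*sqrt(3)) = (14 + 7*(-4)*0)*(-36*sqrt(3)) = (14 + 0)*(-36*sqrt(3)) = 14*(-36*sqrt(3)) = -504*sqrt(3)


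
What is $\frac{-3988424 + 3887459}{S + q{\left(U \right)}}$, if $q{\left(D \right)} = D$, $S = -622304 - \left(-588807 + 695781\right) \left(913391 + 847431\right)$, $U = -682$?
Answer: $\frac{33655}{62787598538} \approx 5.3601 \cdot 10^{-7}$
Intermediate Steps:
$S = -188362794932$ ($S = -622304 - 106974 \cdot 1760822 = -622304 - 188362172628 = -188362794932$)
$\frac{-3988424 + 3887459}{S + q{\left(U \right)}} = \frac{-3988424 + 3887459}{-188362794932 - 682} = - \frac{100965}{-188362795614} = \left(-100965\right) \left(- \frac{1}{188362795614}\right) = \frac{33655}{62787598538}$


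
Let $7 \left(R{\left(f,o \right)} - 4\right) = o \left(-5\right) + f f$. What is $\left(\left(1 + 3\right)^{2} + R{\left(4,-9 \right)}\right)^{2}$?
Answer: $\frac{40401}{49} \approx 824.51$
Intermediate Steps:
$R{\left(f,o \right)} = 4 - \frac{5 o}{7} + \frac{f^{2}}{7}$ ($R{\left(f,o \right)} = 4 + \frac{o \left(-5\right) + f f}{7} = 4 + \frac{- 5 o + f^{2}}{7} = 4 + \frac{f^{2} - 5 o}{7} = 4 + \left(- \frac{5 o}{7} + \frac{f^{2}}{7}\right) = 4 - \frac{5 o}{7} + \frac{f^{2}}{7}$)
$\left(\left(1 + 3\right)^{2} + R{\left(4,-9 \right)}\right)^{2} = \left(\left(1 + 3\right)^{2} + \left(4 - - \frac{45}{7} + \frac{4^{2}}{7}\right)\right)^{2} = \left(4^{2} + \left(4 + \frac{45}{7} + \frac{1}{7} \cdot 16\right)\right)^{2} = \left(16 + \left(4 + \frac{45}{7} + \frac{16}{7}\right)\right)^{2} = \left(16 + \frac{89}{7}\right)^{2} = \left(\frac{201}{7}\right)^{2} = \frac{40401}{49}$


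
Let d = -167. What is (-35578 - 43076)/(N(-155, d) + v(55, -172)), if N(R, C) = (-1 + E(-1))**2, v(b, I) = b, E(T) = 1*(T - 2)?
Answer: -78654/71 ≈ -1107.8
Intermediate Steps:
E(T) = -2 + T (E(T) = 1*(-2 + T) = -2 + T)
N(R, C) = 16 (N(R, C) = (-1 + (-2 - 1))**2 = (-1 - 3)**2 = (-4)**2 = 16)
(-35578 - 43076)/(N(-155, d) + v(55, -172)) = (-35578 - 43076)/(16 + 55) = -78654/71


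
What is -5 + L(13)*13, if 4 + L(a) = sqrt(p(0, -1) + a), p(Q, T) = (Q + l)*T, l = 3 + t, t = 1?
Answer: -18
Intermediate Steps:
l = 4 (l = 3 + 1 = 4)
p(Q, T) = T*(4 + Q) (p(Q, T) = (Q + 4)*T = (4 + Q)*T = T*(4 + Q))
L(a) = -4 + sqrt(-4 + a) (L(a) = -4 + sqrt(-(4 + 0) + a) = -4 + sqrt(-1*4 + a) = -4 + sqrt(-4 + a))
-5 + L(13)*13 = -5 + (-4 + sqrt(-4 + 13))*13 = -5 + (-4 + sqrt(9))*13 = -5 + (-4 + 3)*13 = -5 - 1*13 = -5 - 13 = -18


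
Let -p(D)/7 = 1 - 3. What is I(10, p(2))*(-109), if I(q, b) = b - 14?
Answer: 0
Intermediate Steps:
p(D) = 14 (p(D) = -7*(1 - 3) = -7*(-2) = 14)
I(q, b) = -14 + b
I(10, p(2))*(-109) = (-14 + 14)*(-109) = 0*(-109) = 0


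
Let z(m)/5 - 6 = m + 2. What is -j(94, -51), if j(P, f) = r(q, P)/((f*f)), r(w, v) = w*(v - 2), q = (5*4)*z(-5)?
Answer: -9200/867 ≈ -10.611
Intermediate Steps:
z(m) = 40 + 5*m (z(m) = 30 + 5*(m + 2) = 30 + 5*(2 + m) = 30 + (10 + 5*m) = 40 + 5*m)
q = 300 (q = (5*4)*(40 + 5*(-5)) = 20*(40 - 25) = 20*15 = 300)
r(w, v) = w*(-2 + v)
j(P, f) = (-600 + 300*P)/f² (j(P, f) = (300*(-2 + P))/((f*f)) = (-600 + 300*P)/(f²) = (-600 + 300*P)/f²)
-j(94, -51) = -300*(-2 + 94)/(-51)² = -300*92/2601 = -1*9200/867 = -9200/867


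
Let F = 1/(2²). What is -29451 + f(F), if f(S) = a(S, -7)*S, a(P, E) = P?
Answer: -471215/16 ≈ -29451.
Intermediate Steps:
F = ¼ (F = 1/4 = ¼ ≈ 0.25000)
f(S) = S² (f(S) = S*S = S²)
-29451 + f(F) = -29451 + (¼)² = -29451 + 1/16 = -471215/16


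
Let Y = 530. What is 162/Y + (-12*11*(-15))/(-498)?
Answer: -80727/21995 ≈ -3.6702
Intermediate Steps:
162/Y + (-12*11*(-15))/(-498) = 162/530 + (-12*11*(-15))/(-498) = 162*(1/530) - 132*(-15)*(-1/498) = 81/265 + 1980*(-1/498) = 81/265 - 330/83 = -80727/21995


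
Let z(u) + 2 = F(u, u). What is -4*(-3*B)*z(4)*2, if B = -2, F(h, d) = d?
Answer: -96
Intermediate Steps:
z(u) = -2 + u
-4*(-3*B)*z(4)*2 = -4*(-3*(-2))*(-2 + 4)*2 = -24*2*2 = -4*12*2 = -48*2 = -96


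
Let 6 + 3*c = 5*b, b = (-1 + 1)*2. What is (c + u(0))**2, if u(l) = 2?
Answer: 0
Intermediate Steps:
b = 0 (b = 0*2 = 0)
c = -2 (c = -2 + (5*0)/3 = -2 + (1/3)*0 = -2 + 0 = -2)
(c + u(0))**2 = (-2 + 2)**2 = 0**2 = 0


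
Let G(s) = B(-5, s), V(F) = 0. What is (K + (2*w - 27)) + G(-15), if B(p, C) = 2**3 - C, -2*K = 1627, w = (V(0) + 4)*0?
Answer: -1635/2 ≈ -817.50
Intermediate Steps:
w = 0 (w = (0 + 4)*0 = 4*0 = 0)
K = -1627/2 (K = -1/2*1627 = -1627/2 ≈ -813.50)
B(p, C) = 8 - C
G(s) = 8 - s
(K + (2*w - 27)) + G(-15) = (-1627/2 + (2*0 - 27)) + (8 - 1*(-15)) = (-1627/2 + (0 - 27)) + (8 + 15) = (-1627/2 - 27) + 23 = -1681/2 + 23 = -1635/2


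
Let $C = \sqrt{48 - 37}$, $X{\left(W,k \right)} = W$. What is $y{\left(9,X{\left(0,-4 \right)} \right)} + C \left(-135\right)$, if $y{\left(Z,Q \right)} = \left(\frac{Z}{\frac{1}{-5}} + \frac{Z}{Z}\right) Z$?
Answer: $-396 - 135 \sqrt{11} \approx -843.74$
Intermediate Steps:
$y{\left(Z,Q \right)} = Z \left(1 - 5 Z\right)$ ($y{\left(Z,Q \right)} = \left(\frac{Z}{- \frac{1}{5}} + 1\right) Z = \left(Z \left(-5\right) + 1\right) Z = \left(- 5 Z + 1\right) Z = \left(1 - 5 Z\right) Z = Z \left(1 - 5 Z\right)$)
$C = \sqrt{11} \approx 3.3166$
$y{\left(9,X{\left(0,-4 \right)} \right)} + C \left(-135\right) = 9 \left(1 - 45\right) + \sqrt{11} \left(-135\right) = 9 \left(1 - 45\right) - 135 \sqrt{11} = 9 \left(-44\right) - 135 \sqrt{11} = -396 - 135 \sqrt{11}$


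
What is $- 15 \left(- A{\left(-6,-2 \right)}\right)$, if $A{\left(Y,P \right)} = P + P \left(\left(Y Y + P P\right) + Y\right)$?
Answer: $-1050$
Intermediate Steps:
$A{\left(Y,P \right)} = P + P \left(Y + P^{2} + Y^{2}\right)$ ($A{\left(Y,P \right)} = P + P \left(\left(Y^{2} + P^{2}\right) + Y\right) = P + P \left(\left(P^{2} + Y^{2}\right) + Y\right) = P + P \left(Y + P^{2} + Y^{2}\right)$)
$- 15 \left(- A{\left(-6,-2 \right)}\right) = - 15 \left(- \left(-2\right) \left(1 - 6 + \left(-2\right)^{2} + \left(-6\right)^{2}\right)\right) = - 15 \left(- \left(-2\right) \left(1 - 6 + 4 + 36\right)\right) = - 15 \left(- \left(-2\right) 35\right) = - 15 \left(\left(-1\right) \left(-70\right)\right) = \left(-15\right) 70 = -1050$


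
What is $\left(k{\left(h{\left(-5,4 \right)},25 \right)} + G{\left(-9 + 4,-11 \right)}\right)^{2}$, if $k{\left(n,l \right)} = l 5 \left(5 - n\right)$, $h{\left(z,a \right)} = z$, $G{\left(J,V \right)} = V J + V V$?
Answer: $2033476$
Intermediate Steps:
$G{\left(J,V \right)} = V^{2} + J V$ ($G{\left(J,V \right)} = J V + V^{2} = V^{2} + J V$)
$k{\left(n,l \right)} = 5 l \left(5 - n\right)$
$\left(k{\left(h{\left(-5,4 \right)},25 \right)} + G{\left(-9 + 4,-11 \right)}\right)^{2} = \left(5 \cdot 25 \left(5 - -5\right) - 11 \left(\left(-9 + 4\right) - 11\right)\right)^{2} = \left(5 \cdot 25 \left(5 + 5\right) - 11 \left(-5 - 11\right)\right)^{2} = \left(5 \cdot 25 \cdot 10 - -176\right)^{2} = \left(1250 + 176\right)^{2} = 1426^{2} = 2033476$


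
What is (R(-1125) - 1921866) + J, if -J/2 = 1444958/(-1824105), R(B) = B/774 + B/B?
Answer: -301488765281299/156873030 ≈ -1.9219e+6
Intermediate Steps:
R(B) = 1 + B/774 (R(B) = B*(1/774) + 1 = B/774 + 1 = 1 + B/774)
J = 2889916/1824105 (J = -2889916/(-1824105) = -2889916*(-1)/1824105 = -2*(-1444958/1824105) = 2889916/1824105 ≈ 1.5843)
(R(-1125) - 1921866) + J = ((1 + (1/774)*(-1125)) - 1921866) + 2889916/1824105 = ((1 - 125/86) - 1921866) + 2889916/1824105 = (-39/86 - 1921866) + 2889916/1824105 = -165280515/86 + 2889916/1824105 = -301488765281299/156873030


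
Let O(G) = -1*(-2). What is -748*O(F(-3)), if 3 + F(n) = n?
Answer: -1496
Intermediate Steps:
F(n) = -3 + n
O(G) = 2
-748*O(F(-3)) = -748*2 = -1496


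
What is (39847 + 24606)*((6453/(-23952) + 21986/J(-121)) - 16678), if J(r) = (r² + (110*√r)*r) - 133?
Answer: -46445041543576148937175/43206154847344 + 51868072541945*I/5411592541 ≈ -1.075e+9 + 9584.6*I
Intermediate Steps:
J(r) = -133 + r² + 110*r^(3/2) (J(r) = (r² + 110*r^(3/2)) - 133 = -133 + r² + 110*r^(3/2))
(39847 + 24606)*((6453/(-23952) + 21986/J(-121)) - 16678) = (39847 + 24606)*((6453/(-23952) + 21986/(-133 + (-121)² + 110*(-121)^(3/2))) - 16678) = 64453*((6453*(-1/23952) + 21986/(-133 + 14641 + 110*(-1331*I))) - 16678) = 64453*((-2151/7984 + 21986/(-133 + 14641 - 146410*I)) - 16678) = 64453*((-2151/7984 + 21986/(14508 - 146410*I)) - 16678) = 64453*((-2151/7984 + 21986*((14508 + 146410*I)/21646370164)) - 16678) = 64453*((-2151/7984 + 10993*(14508 + 146410*I)/10823185082) - 16678) = 64453*(-133159303/7984 + 10993*(14508 + 146410*I)/10823185082) = -8582516556259/7984 + 708531829*(14508 + 146410*I)/10823185082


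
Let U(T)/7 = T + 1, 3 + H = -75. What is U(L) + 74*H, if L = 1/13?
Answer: -74938/13 ≈ -5764.5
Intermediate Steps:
H = -78 (H = -3 - 75 = -78)
L = 1/13 ≈ 0.076923
U(T) = 7 + 7*T (U(T) = 7*(T + 1) = 7*(1 + T) = 7 + 7*T)
U(L) + 74*H = (7 + 7*(1/13)) + 74*(-78) = (7 + 7/13) - 5772 = 98/13 - 5772 = -74938/13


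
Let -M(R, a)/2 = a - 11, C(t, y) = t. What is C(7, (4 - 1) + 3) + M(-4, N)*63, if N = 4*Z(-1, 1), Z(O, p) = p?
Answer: 889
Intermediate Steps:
N = 4 (N = 4*1 = 4)
M(R, a) = 22 - 2*a (M(R, a) = -2*(a - 11) = -2*(-11 + a) = 22 - 2*a)
C(7, (4 - 1) + 3) + M(-4, N)*63 = 7 + (22 - 2*4)*63 = 7 + (22 - 8)*63 = 7 + 14*63 = 7 + 882 = 889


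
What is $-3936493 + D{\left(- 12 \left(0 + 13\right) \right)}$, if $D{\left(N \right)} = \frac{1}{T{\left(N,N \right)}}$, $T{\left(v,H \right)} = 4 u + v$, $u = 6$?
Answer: $- \frac{519617077}{132} \approx -3.9365 \cdot 10^{6}$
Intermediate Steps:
$T{\left(v,H \right)} = 24 + v$ ($T{\left(v,H \right)} = 4 \cdot 6 + v = 24 + v$)
$D{\left(N \right)} = \frac{1}{24 + N}$
$-3936493 + D{\left(- 12 \left(0 + 13\right) \right)} = -3936493 + \frac{1}{24 - 12 \left(0 + 13\right)} = -3936493 + \frac{1}{24 - 156} = -3936493 + \frac{1}{-132} = -3936493 - \frac{1}{132} = - \frac{519617077}{132}$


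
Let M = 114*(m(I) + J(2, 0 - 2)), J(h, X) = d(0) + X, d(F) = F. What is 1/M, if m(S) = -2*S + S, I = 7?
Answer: -1/1026 ≈ -0.00097466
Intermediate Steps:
J(h, X) = X (J(h, X) = 0 + X = X)
m(S) = -S
M = -1026 (M = 114*(-1*7 + (0 - 2)) = 114*(-7 - 2) = 114*(-9) = -1026)
1/M = 1/(-1026) = -1/1026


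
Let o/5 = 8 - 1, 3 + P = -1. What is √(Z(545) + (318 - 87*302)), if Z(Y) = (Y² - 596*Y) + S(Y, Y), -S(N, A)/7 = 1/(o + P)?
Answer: 4*I*√3228433/31 ≈ 231.84*I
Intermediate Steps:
P = -4 (P = -3 - 1 = -4)
o = 35 (o = 5*(8 - 1) = 5*7 = 35)
S(N, A) = -7/31 (S(N, A) = -7/(35 - 4) = -7/31)
Z(Y) = -7/31 + Y² - 596*Y (Z(Y) = (Y² - 596*Y) - 7/31 = -7/31 + Y² - 596*Y)
√(Z(545) + (318 - 87*302)) = √((-7/31 + 545² - 596*545) + (318 - 87*302)) = √((-7/31 + 297025 - 324820) + (318 - 26274)) = √(-861652/31 - 25956) = √(-1666288/31) = 4*I*√3228433/31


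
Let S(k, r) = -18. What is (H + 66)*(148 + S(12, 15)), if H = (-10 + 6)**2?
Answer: 10660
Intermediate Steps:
H = 16 (H = (-4)**2 = 16)
(H + 66)*(148 + S(12, 15)) = (16 + 66)*(148 - 18) = 82*130 = 10660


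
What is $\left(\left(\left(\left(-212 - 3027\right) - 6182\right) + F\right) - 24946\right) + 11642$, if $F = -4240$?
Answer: $-26965$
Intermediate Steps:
$\left(\left(\left(\left(-212 - 3027\right) - 6182\right) + F\right) - 24946\right) + 11642 = \left(\left(\left(\left(-212 - 3027\right) - 6182\right) - 4240\right) - 24946\right) + 11642 = \left(\left(\left(-3239 - 6182\right) - 4240\right) - 24946\right) + 11642 = \left(\left(-9421 - 4240\right) - 24946\right) + 11642 = \left(-13661 - 24946\right) + 11642 = -38607 + 11642 = -26965$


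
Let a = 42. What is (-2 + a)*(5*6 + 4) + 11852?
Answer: 13212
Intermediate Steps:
(-2 + a)*(5*6 + 4) + 11852 = (-2 + 42)*(5*6 + 4) + 11852 = 40*(30 + 4) + 11852 = 40*34 + 11852 = 1360 + 11852 = 13212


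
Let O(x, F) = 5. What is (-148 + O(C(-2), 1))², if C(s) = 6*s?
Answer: 20449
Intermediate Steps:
(-148 + O(C(-2), 1))² = (-148 + 5)² = (-143)² = 20449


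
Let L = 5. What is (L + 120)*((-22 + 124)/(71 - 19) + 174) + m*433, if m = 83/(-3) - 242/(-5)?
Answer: 12079363/390 ≈ 30973.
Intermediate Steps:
m = 311/15 (m = 83*(-⅓) - 242*(-⅕) = -83/3 + 242/5 = 311/15 ≈ 20.733)
(L + 120)*((-22 + 124)/(71 - 19) + 174) + m*433 = (5 + 120)*((-22 + 124)/(71 - 19) + 174) + (311/15)*433 = 125*(102/52 + 174) + 134663/15 = 125*(102*(1/52) + 174) + 134663/15 = 125*(51/26 + 174) + 134663/15 = 125*(4575/26) + 134663/15 = 571875/26 + 134663/15 = 12079363/390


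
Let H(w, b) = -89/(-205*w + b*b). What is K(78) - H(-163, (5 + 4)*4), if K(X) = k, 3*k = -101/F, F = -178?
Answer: 3553337/18535674 ≈ 0.19170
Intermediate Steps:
H(w, b) = -89/(b² - 205*w) (H(w, b) = -89/(-205*w + b²) = -89/(b² - 205*w))
k = 101/534 (k = (-101/(-178))/3 = (-101*(-1/178))/3 = (⅓)*(101/178) = 101/534 ≈ 0.18914)
K(X) = 101/534
K(78) - H(-163, (5 + 4)*4) = 101/534 - 89/(-((5 + 4)*4)² + 205*(-163)) = 101/534 - 89/(-(9*4)² - 33415) = 101/534 - 89/(-1*36² - 33415) = 101/534 - 89/(-1*1296 - 33415) = 101/534 - 89/(-1296 - 33415) = 101/534 - 89/(-34711) = 101/534 - 89*(-1)/34711 = 101/534 - 1*(-89/34711) = 101/534 + 89/34711 = 3553337/18535674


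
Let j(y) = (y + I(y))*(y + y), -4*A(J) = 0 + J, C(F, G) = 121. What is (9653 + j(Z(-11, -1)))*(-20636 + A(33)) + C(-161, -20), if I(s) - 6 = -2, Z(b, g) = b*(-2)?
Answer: -891583385/4 ≈ -2.2290e+8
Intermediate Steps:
Z(b, g) = -2*b
I(s) = 4 (I(s) = 6 - 2 = 4)
A(J) = -J/4 (A(J) = -(0 + J)/4 = -J/4)
j(y) = 2*y*(4 + y) (j(y) = (y + 4)*(y + y) = (4 + y)*(2*y) = 2*y*(4 + y))
(9653 + j(Z(-11, -1)))*(-20636 + A(33)) + C(-161, -20) = (9653 + 2*(-2*(-11))*(4 - 2*(-11)))*(-20636 - 1/4*33) + 121 = (9653 + 2*22*(4 + 22))*(-20636 - 33/4) + 121 = (9653 + 2*22*26)*(-82577/4) + 121 = (9653 + 1144)*(-82577/4) + 121 = 10797*(-82577/4) + 121 = -891583869/4 + 121 = -891583385/4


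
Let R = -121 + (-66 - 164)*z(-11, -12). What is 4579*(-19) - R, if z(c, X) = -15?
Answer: -90330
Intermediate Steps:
R = 3329 (R = -121 + (-66 - 164)*(-15) = -121 - 230*(-15) = -121 + 3450 = 3329)
4579*(-19) - R = 4579*(-19) - 1*3329 = -87001 - 3329 = -90330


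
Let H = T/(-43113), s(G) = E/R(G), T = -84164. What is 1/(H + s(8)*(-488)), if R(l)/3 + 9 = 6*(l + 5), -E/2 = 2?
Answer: 2974797/33859508 ≈ 0.087857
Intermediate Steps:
E = -4 (E = -2*2 = -4)
R(l) = 63 + 18*l (R(l) = -27 + 3*(6*(l + 5)) = -27 + 3*(6*(5 + l)) = -27 + 3*(30 + 6*l) = -27 + (90 + 18*l) = 63 + 18*l)
s(G) = -4/(63 + 18*G)
H = 84164/43113 (H = -84164/(-43113) = -84164*(-1/43113) = 84164/43113 ≈ 1.9522)
1/(H + s(8)*(-488)) = 1/(84164/43113 - 4/(63 + 18*8)*(-488)) = 1/(84164/43113 - 4/(63 + 144)*(-488)) = 1/(84164/43113 - 4/207*(-488)) = 1/(84164/43113 + 1952/207) = 1/(33859508/2974797) = 2974797/33859508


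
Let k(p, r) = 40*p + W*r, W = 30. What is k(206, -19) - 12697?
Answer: -5027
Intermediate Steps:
k(p, r) = 30*r + 40*p (k(p, r) = 40*p + 30*r = 30*r + 40*p)
k(206, -19) - 12697 = (30*(-19) + 40*206) - 12697 = (-570 + 8240) - 12697 = 7670 - 12697 = -5027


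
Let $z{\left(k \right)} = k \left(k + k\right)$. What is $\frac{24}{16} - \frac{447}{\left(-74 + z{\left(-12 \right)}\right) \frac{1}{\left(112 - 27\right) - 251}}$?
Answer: $\frac{74523}{214} \approx 348.24$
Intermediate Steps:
$z{\left(k \right)} = 2 k^{2}$ ($z{\left(k \right)} = k 2 k = 2 k^{2}$)
$\frac{24}{16} - \frac{447}{\left(-74 + z{\left(-12 \right)}\right) \frac{1}{\left(112 - 27\right) - 251}} = \frac{24}{16} - \frac{447}{\left(-74 + 2 \left(-12\right)^{2}\right) \frac{1}{\left(112 - 27\right) - 251}} = 24 \cdot \frac{1}{16} - \frac{447}{\left(-74 + 2 \cdot 144\right) \frac{1}{\left(112 - 27\right) - 251}} = \frac{3}{2} - \frac{447}{\left(-74 + 288\right) \frac{1}{85 - 251}} = \frac{3}{2} - \frac{447}{214 \frac{1}{-166}} = \frac{3}{2} - \frac{447}{214 \left(- \frac{1}{166}\right)} = \frac{3}{2} - \frac{447}{- \frac{107}{83}} = \frac{3}{2} - - \frac{37101}{107} = \frac{3}{2} + \frac{37101}{107} = \frac{74523}{214}$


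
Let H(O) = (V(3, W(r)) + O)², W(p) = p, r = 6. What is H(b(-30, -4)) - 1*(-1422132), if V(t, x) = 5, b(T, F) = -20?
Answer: 1422357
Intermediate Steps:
H(O) = (5 + O)²
H(b(-30, -4)) - 1*(-1422132) = (5 - 20)² - 1*(-1422132) = (-15)² + 1422132 = 225 + 1422132 = 1422357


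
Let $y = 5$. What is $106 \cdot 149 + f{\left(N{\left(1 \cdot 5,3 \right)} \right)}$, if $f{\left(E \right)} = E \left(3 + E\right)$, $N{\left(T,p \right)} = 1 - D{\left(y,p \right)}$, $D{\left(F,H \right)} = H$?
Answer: $15792$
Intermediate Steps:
$N{\left(T,p \right)} = 1 - p$
$106 \cdot 149 + f{\left(N{\left(1 \cdot 5,3 \right)} \right)} = 106 \cdot 149 + \left(1 - 3\right) \left(3 + \left(1 - 3\right)\right) = 15794 + \left(1 - 3\right) \left(3 + \left(1 - 3\right)\right) = 15794 - 2 \left(3 - 2\right) = 15794 - 2 = 15792$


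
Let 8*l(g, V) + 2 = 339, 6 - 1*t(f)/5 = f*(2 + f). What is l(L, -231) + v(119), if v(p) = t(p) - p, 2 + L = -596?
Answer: -576335/8 ≈ -72042.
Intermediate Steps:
L = -598 (L = -2 - 596 = -598)
t(f) = 30 - 5*f*(2 + f)
l(g, V) = 337/8 (l(g, V) = -1/4 + (1/8)*339 = -1/4 + 339/8 = 337/8)
v(p) = 30 - 11*p - 5*p**2 (v(p) = (30 - 10*p - 5*p**2) - p = 30 - 11*p - 5*p**2)
l(L, -231) + v(119) = 337/8 + (30 - 11*119 - 5*119**2) = 337/8 + (30 - 1309 - 5*14161) = 337/8 + (30 - 1309 - 70805) = 337/8 - 72084 = -576335/8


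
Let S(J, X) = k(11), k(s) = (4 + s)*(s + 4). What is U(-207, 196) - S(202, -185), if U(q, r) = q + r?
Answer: -236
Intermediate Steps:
k(s) = (4 + s)² (k(s) = (4 + s)*(4 + s) = (4 + s)²)
S(J, X) = 225 (S(J, X) = (4 + 11)² = 15² = 225)
U(-207, 196) - S(202, -185) = (-207 + 196) - 1*225 = -11 - 225 = -236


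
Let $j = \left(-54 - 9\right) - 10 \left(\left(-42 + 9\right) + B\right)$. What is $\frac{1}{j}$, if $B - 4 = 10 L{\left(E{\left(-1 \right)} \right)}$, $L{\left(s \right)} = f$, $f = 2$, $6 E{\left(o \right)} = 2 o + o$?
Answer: $\frac{1}{27} \approx 0.037037$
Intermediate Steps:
$E{\left(o \right)} = \frac{o}{2}$ ($E{\left(o \right)} = \frac{2 o + o}{6} = \frac{3 o}{6} = \frac{o}{2}$)
$L{\left(s \right)} = 2$
$B = 24$ ($B = 4 + 10 \cdot 2 = 4 + 20 = 24$)
$j = 27$ ($j = \left(-54 - 9\right) - 10 \left(\left(-42 + 9\right) + 24\right) = \left(-54 - 9\right) - 10 \left(-33 + 24\right) = -63 - -90 = -63 + 90 = 27$)
$\frac{1}{j} = \frac{1}{27}$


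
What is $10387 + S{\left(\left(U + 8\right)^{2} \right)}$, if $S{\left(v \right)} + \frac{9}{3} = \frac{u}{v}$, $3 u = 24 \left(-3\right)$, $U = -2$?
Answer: $\frac{31150}{3} \approx 10383.0$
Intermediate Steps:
$u = -24$ ($u = \frac{24 \left(-3\right)}{3} = \frac{1}{3} \left(-72\right) = -24$)
$S{\left(v \right)} = -3 - \frac{24}{v}$
$10387 + S{\left(\left(U + 8\right)^{2} \right)} = 10387 - \left(3 + \frac{24}{\left(-2 + 8\right)^{2}}\right) = 10387 - \left(3 + \frac{24}{6^{2}}\right) = 10387 - \left(3 + \frac{24}{36}\right) = 10387 - \frac{11}{3} = \frac{31150}{3}$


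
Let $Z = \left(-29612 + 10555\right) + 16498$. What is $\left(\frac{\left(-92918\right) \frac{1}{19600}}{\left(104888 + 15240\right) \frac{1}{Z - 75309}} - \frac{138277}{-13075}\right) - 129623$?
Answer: $- \frac{407147972955757}{3141347200} \approx -1.2961 \cdot 10^{5}$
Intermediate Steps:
$Z = -2559$ ($Z = -19057 + 16498 = -2559$)
$\left(\frac{\left(-92918\right) \frac{1}{19600}}{\left(104888 + 15240\right) \frac{1}{Z - 75309}} - \frac{138277}{-13075}\right) - 129623 = \left(\frac{\left(-92918\right) \frac{1}{19600}}{\left(104888 + 15240\right) \frac{1}{-2559 - 75309}} - \frac{138277}{-13075}\right) - 129623 = \left(\frac{\left(-92918\right) \frac{1}{19600}}{120128 \frac{1}{-77868}} - - \frac{138277}{13075}\right) - 129623 = \left(- \frac{6637}{1400 \cdot 120128 \left(- \frac{1}{77868}\right)} + \frac{138277}{13075}\right) - 129623 = \left(- \frac{6637}{1400 \left(- \frac{30032}{19467}\right)} + \frac{138277}{13075}\right) - 129623 = \left(\left(- \frac{6637}{1400}\right) \left(- \frac{19467}{30032}\right) + \frac{138277}{13075}\right) - 129623 = \left(\frac{18457497}{6006400} + \frac{138277}{13075}\right) - 129623 = \frac{42875149843}{3141347200} - 129623 = - \frac{407147972955757}{3141347200}$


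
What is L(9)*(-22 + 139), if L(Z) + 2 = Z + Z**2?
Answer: 10296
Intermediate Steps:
L(Z) = -2 + Z + Z**2 (L(Z) = -2 + (Z + Z**2) = -2 + Z + Z**2)
L(9)*(-22 + 139) = (-2 + 9 + 9**2)*(-22 + 139) = (-2 + 9 + 81)*117 = 88*117 = 10296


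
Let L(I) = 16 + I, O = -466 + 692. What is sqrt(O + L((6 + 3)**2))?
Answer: sqrt(323) ≈ 17.972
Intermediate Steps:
O = 226
sqrt(O + L((6 + 3)**2)) = sqrt(226 + (16 + (6 + 3)**2)) = sqrt(226 + (16 + 9**2)) = sqrt(226 + (16 + 81)) = sqrt(226 + 97) = sqrt(323)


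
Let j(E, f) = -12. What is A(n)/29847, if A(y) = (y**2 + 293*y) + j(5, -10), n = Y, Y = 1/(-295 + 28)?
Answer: -933698/2127762783 ≈ -0.00043882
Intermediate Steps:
Y = -1/267 (Y = 1/(-267) = -1/267 ≈ -0.0037453)
n = -1/267 ≈ -0.0037453
A(y) = -12 + y**2 + 293*y (A(y) = (y**2 + 293*y) - 12 = -12 + y**2 + 293*y)
A(n)/29847 = (-12 + (-1/267)**2 + 293*(-1/267))/29847 = (-12 + 1/71289 - 293/267)*(1/29847) = -933698/71289*1/29847 = -933698/2127762783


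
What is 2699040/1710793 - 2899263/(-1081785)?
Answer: 2626606610653/616903401835 ≈ 4.2577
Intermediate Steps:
2699040/1710793 - 2899263/(-1081785) = 2699040*(1/1710793) - 2899263*(-1/1081785) = 2699040/1710793 + 966421/360595 = 2626606610653/616903401835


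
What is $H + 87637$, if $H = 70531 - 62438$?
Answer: $95730$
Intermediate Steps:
$H = 8093$ ($H = 70531 - 62438 = 8093$)
$H + 87637 = 8093 + 87637 = 95730$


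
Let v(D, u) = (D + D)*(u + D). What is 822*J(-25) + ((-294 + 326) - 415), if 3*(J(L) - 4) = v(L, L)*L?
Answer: -17122095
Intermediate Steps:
v(D, u) = 2*D*(D + u) (v(D, u) = (2*D)*(D + u) = 2*D*(D + u))
J(L) = 4 + 4*L**3/3 (J(L) = 4 + ((2*L*(L + L))*L)/3 = 4 + ((2*L*(2*L))*L)/3 = 4 + ((4*L**2)*L)/3 = 4 + (4*L**3)/3 = 4 + 4*L**3/3)
822*J(-25) + ((-294 + 326) - 415) = 822*(4 + (4/3)*(-25)**3) + ((-294 + 326) - 415) = 822*(4 + (4/3)*(-15625)) + (32 - 415) = 822*(4 - 62500/3) - 383 = 822*(-62488/3) - 383 = -17121712 - 383 = -17122095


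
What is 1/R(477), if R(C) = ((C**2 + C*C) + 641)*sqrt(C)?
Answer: sqrt(53)/72456141 ≈ 1.0048e-7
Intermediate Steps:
R(C) = sqrt(C)*(641 + 2*C**2) (R(C) = ((C**2 + C**2) + 641)*sqrt(C) = (2*C**2 + 641)*sqrt(C) = (641 + 2*C**2)*sqrt(C) = sqrt(C)*(641 + 2*C**2))
1/R(477) = 1/(sqrt(477)*(641 + 2*477**2)) = 1/((3*sqrt(53))*(641 + 2*227529)) = 1/((3*sqrt(53))*(641 + 455058)) = 1/((3*sqrt(53))*455699) = 1/(1367097*sqrt(53)) = sqrt(53)/72456141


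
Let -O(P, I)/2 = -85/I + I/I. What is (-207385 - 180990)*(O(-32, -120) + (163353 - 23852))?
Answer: -650128487125/12 ≈ -5.4177e+10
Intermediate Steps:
O(P, I) = -2 + 170/I (O(P, I) = -2*(-85/I + I/I) = -2*(-85/I + 1) = -2*(1 - 85/I) = -2 + 170/I)
(-207385 - 180990)*(O(-32, -120) + (163353 - 23852)) = (-207385 - 180990)*((-2 + 170/(-120)) + (163353 - 23852)) = -388375*((-2 + 170*(-1/120)) + 139501) = -388375*((-2 - 17/12) + 139501) = -388375*(-41/12 + 139501) = -388375*1673971/12 = -650128487125/12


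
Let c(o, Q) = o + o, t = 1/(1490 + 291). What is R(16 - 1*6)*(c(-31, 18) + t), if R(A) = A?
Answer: -1104210/1781 ≈ -619.99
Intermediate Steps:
t = 1/1781 ≈ 0.00056148
c(o, Q) = 2*o
R(16 - 1*6)*(c(-31, 18) + t) = (16 - 1*6)*(2*(-31) + 1/1781) = (16 - 6)*(-62 + 1/1781) = 10*(-110421/1781) = -1104210/1781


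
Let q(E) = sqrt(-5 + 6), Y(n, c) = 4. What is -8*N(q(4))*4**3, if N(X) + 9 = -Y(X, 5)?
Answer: 6656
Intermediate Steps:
q(E) = 1 (q(E) = sqrt(1) = 1)
N(X) = -13 (N(X) = -9 - 1*4 = -9 - 4 = -13)
-8*N(q(4))*4**3 = -8*(-13)*4**3 = 104*64 = 6656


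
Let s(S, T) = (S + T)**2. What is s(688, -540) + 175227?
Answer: 197131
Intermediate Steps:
s(688, -540) + 175227 = (688 - 540)**2 + 175227 = 148**2 + 175227 = 21904 + 175227 = 197131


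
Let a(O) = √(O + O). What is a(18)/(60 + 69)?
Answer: 2/43 ≈ 0.046512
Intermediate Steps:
a(O) = √2*√O (a(O) = √(2*O) = √2*√O)
a(18)/(60 + 69) = (√2*√18)/(60 + 69) = (√2*(3*√2))/129 = (1/129)*6 = 2/43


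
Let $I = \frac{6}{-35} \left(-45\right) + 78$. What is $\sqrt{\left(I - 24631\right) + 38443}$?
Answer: $\frac{22 \sqrt{1407}}{7} \approx 117.89$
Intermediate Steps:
$I = \frac{600}{7}$ ($I = 6 \left(- \frac{1}{35}\right) \left(-45\right) + 78 = \left(- \frac{6}{35}\right) \left(-45\right) + 78 = \frac{54}{7} + 78 = \frac{600}{7} \approx 85.714$)
$\sqrt{\left(I - 24631\right) + 38443} = \sqrt{\left(\frac{600}{7} - 24631\right) + 38443} = \sqrt{- \frac{171817}{7} + 38443} = \sqrt{\frac{97284}{7}} = \frac{22 \sqrt{1407}}{7}$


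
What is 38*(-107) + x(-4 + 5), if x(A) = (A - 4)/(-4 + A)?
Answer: -4065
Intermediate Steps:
x(A) = 1 (x(A) = (-4 + A)/(-4 + A) = 1)
38*(-107) + x(-4 + 5) = 38*(-107) + 1 = -4066 + 1 = -4065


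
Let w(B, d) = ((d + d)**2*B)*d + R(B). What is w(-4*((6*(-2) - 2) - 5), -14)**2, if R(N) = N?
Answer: 695722810000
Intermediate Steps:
w(B, d) = B + 4*B*d**3 (w(B, d) = ((d + d)**2*B)*d + B = ((2*d)**2*B)*d + B = ((4*d**2)*B)*d + B = (4*B*d**2)*d + B = 4*B*d**3 + B = B + 4*B*d**3)
w(-4*((6*(-2) - 2) - 5), -14)**2 = ((-4*((6*(-2) - 2) - 5))*(1 + 4*(-14)**3))**2 = ((-4*((-12 - 2) - 5))*(1 + 4*(-2744)))**2 = ((-4*(-14 - 5))*(1 - 10976))**2 = (-4*(-19)*(-10975))**2 = (76*(-10975))**2 = (-834100)**2 = 695722810000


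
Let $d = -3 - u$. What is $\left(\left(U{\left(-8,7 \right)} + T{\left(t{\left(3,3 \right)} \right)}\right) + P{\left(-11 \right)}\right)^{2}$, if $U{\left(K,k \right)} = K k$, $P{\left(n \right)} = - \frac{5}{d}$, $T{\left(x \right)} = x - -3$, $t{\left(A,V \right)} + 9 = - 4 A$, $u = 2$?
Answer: $5329$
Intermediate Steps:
$t{\left(A,V \right)} = -9 - 4 A$
$d = -5$ ($d = -3 - 2 = -5$)
$T{\left(x \right)} = 3 + x$ ($T{\left(x \right)} = x + 3 = 3 + x$)
$P{\left(n \right)} = 1$ ($P{\left(n \right)} = - \frac{5}{-5} = \left(-5\right) \left(- \frac{1}{5}\right) = 1$)
$\left(\left(U{\left(-8,7 \right)} + T{\left(t{\left(3,3 \right)} \right)}\right) + P{\left(-11 \right)}\right)^{2} = \left(\left(\left(-8\right) 7 + \left(3 - 21\right)\right) + 1\right)^{2} = \left(\left(-56 + \left(3 - 21\right)\right) + 1\right)^{2} = \left(\left(-56 - 18\right) + 1\right)^{2} = \left(-74 + 1\right)^{2} = \left(-73\right)^{2} = 5329$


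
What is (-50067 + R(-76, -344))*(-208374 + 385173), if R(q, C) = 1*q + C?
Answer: -8926051113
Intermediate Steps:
R(q, C) = C + q (R(q, C) = q + C = C + q)
(-50067 + R(-76, -344))*(-208374 + 385173) = (-50067 + (-344 - 76))*(-208374 + 385173) = (-50067 - 420)*176799 = -50487*176799 = -8926051113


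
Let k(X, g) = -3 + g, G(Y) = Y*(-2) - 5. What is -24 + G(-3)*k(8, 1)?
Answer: -26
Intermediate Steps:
G(Y) = -5 - 2*Y (G(Y) = -2*Y - 5 = -5 - 2*Y)
-24 + G(-3)*k(8, 1) = -24 + (-5 - 2*(-3))*(-3 + 1) = -24 + (-5 + 6)*(-2) = -24 + 1*(-2) = -24 - 2 = -26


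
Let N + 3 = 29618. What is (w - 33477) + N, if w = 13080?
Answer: 9218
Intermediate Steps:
N = 29615 (N = -3 + 29618 = 29615)
(w - 33477) + N = (13080 - 33477) + 29615 = -20397 + 29615 = 9218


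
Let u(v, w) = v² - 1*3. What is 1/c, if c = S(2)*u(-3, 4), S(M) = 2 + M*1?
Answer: 1/24 ≈ 0.041667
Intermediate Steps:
S(M) = 2 + M
u(v, w) = -3 + v² (u(v, w) = v² - 3 = -3 + v²)
c = 24 (c = (2 + 2)*(-3 + (-3)²) = 4*(-3 + 9) = 4*6 = 24)
1/c = 1/24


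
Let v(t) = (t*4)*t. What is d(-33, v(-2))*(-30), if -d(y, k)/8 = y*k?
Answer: -126720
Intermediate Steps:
v(t) = 4*t² (v(t) = (4*t)*t = 4*t²)
d(y, k) = -8*k*y (d(y, k) = -8*y*k = -8*k*y)
d(-33, v(-2))*(-30) = -8*4*(-2)²*(-33)*(-30) = -8*4*4*(-33)*(-30) = -8*16*(-33)*(-30) = 4224*(-30) = -126720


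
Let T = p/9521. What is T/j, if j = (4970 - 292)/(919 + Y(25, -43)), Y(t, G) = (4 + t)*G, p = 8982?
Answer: -1473048/22269619 ≈ -0.066146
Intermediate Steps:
Y(t, G) = G*(4 + t)
T = 8982/9521 ≈ 0.94339
j = -2339/164 (j = (4970 - 292)/(919 - 43*(4 + 25)) = 4678/(919 - 43*29) = 4678/(919 - 1247) = 4678/(-328) = 4678*(-1/328) = -2339/164 ≈ -14.262)
T/j = 8982/(9521*(-2339/164)) = (8982/9521)*(-164/2339) = -1473048/22269619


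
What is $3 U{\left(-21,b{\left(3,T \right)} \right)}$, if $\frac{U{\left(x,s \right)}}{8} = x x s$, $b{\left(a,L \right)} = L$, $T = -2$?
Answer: $-21168$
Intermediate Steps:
$U{\left(x,s \right)} = 8 s x^{2}$ ($U{\left(x,s \right)} = 8 x x s = 8 x^{2} s = 8 s x^{2}$)
$3 U{\left(-21,b{\left(3,T \right)} \right)} = 3 \cdot 8 \left(-2\right) \left(-21\right)^{2} = 3 \cdot 8 \left(-2\right) 441 = 3 \left(-7056\right) = -21168$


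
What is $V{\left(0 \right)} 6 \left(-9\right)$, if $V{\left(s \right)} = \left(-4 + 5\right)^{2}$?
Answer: $-54$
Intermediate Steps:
$V{\left(s \right)} = 1$ ($V{\left(s \right)} = 1^{2} = 1$)
$V{\left(0 \right)} 6 \left(-9\right) = 1 \cdot 6 \left(-9\right) = 6 \left(-9\right) = -54$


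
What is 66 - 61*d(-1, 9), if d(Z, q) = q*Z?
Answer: 615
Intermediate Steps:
d(Z, q) = Z*q
66 - 61*d(-1, 9) = 66 - (-61)*9 = 66 - 61*(-9) = 66 + 549 = 615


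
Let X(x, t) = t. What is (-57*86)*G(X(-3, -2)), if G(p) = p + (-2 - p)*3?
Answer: 9804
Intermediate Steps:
G(p) = -6 - 2*p (G(p) = p + (-6 - 3*p) = -6 - 2*p)
(-57*86)*G(X(-3, -2)) = (-57*86)*(-6 - 2*(-2)) = -4902*(-6 + 4) = -4902*(-2) = 9804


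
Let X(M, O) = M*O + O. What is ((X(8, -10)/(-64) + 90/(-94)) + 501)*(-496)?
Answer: -23379549/94 ≈ -2.4872e+5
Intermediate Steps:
X(M, O) = O + M*O
((X(8, -10)/(-64) + 90/(-94)) + 501)*(-496) = ((-10*(1 + 8)/(-64) + 90/(-94)) + 501)*(-496) = ((-10*9*(-1/64) + 90*(-1/94)) + 501)*(-496) = ((-90*(-1/64) - 45/47) + 501)*(-496) = ((45/32 - 45/47) + 501)*(-496) = (675/1504 + 501)*(-496) = (754179/1504)*(-496) = -23379549/94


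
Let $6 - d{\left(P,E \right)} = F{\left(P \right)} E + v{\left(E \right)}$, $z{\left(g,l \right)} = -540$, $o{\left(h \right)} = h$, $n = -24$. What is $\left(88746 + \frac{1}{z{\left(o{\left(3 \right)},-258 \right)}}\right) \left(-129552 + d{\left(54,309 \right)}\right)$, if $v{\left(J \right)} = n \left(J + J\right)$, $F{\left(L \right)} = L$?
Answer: $- \frac{34983672470}{3} \approx -1.1661 \cdot 10^{10}$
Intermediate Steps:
$v{\left(J \right)} = - 48 J$ ($v{\left(J \right)} = - 24 \left(J + J\right) = - 24 \cdot 2 J = - 48 J$)
$d{\left(P,E \right)} = 6 + 48 E - E P$ ($d{\left(P,E \right)} = 6 - \left(P E - 48 E\right) = 6 - \left(E P - 48 E\right) = 6 - \left(- 48 E + E P\right) = 6 + 48 E - E P$)
$\left(88746 + \frac{1}{z{\left(o{\left(3 \right)},-258 \right)}}\right) \left(-129552 + d{\left(54,309 \right)}\right) = \left(88746 + \frac{1}{-540}\right) \left(-129552 + \left(6 + 48 \cdot 309 - 309 \cdot 54\right)\right) = \left(88746 - \frac{1}{540}\right) \left(-129552 + \left(6 + 14832 - 16686\right)\right) = \frac{47922839 \left(-129552 - 1848\right)}{540} = \frac{47922839}{540} \left(-131400\right) = - \frac{34983672470}{3}$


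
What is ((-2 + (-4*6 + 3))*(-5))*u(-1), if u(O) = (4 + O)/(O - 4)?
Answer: -69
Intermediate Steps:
u(O) = (4 + O)/(-4 + O)
((-2 + (-4*6 + 3))*(-5))*u(-1) = ((-2 + (-4*6 + 3))*(-5))*((4 - 1)/(-4 - 1)) = ((-2 + (-24 + 3))*(-5))*(3/(-5)) = ((-2 - 21)*(-5))*(-⅕*3) = -23*(-5)*(-⅗) = 115*(-⅗) = -69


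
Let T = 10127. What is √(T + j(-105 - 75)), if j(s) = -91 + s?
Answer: 8*√154 ≈ 99.277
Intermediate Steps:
√(T + j(-105 - 75)) = √(10127 + (-91 + (-105 - 75))) = √(10127 + (-91 - 180)) = √(10127 - 271) = √9856 = 8*√154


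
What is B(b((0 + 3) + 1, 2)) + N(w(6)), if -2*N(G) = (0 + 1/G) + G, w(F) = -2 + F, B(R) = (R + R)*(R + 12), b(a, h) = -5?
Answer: -577/8 ≈ -72.125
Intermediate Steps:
B(R) = 2*R*(12 + R) (B(R) = (2*R)*(12 + R) = 2*R*(12 + R))
N(G) = -G/2 - 1/(2*G) (N(G) = -((0 + 1/G) + G)/2 = -(1/G + G)/2 = -(G + 1/G)/2 = -G/2 - 1/(2*G))
B(b((0 + 3) + 1, 2)) + N(w(6)) = 2*(-5)*(12 - 5) + (-1 - (-2 + 6)²)/(2*(-2 + 6)) = 2*(-5)*7 + (½)*(-1 - 1*4²)/4 = -70 + (½)*(¼)*(-1 - 1*16) = -70 + (½)*(¼)*(-1 - 16) = -70 + (½)*(¼)*(-17) = -70 - 17/8 = -577/8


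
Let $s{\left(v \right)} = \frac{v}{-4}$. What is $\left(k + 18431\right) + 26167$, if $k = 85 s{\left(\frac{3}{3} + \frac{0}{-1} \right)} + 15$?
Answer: $\frac{178367}{4} \approx 44592.0$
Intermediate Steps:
$s{\left(v \right)} = - \frac{v}{4}$ ($s{\left(v \right)} = v \left(- \frac{1}{4}\right) = - \frac{v}{4}$)
$k = - \frac{25}{4}$ ($k = 85 \left(- \frac{\frac{3}{3} + \frac{0}{-1}}{4}\right) + 15 = 85 \left(- \frac{3 \cdot \frac{1}{3} + 0 \left(-1\right)}{4}\right) + 15 = 85 \left(- \frac{1 + 0}{4}\right) + 15 = 85 \left(\left(- \frac{1}{4}\right) 1\right) + 15 = 85 \left(- \frac{1}{4}\right) + 15 = - \frac{85}{4} + 15 = - \frac{25}{4} \approx -6.25$)
$\left(k + 18431\right) + 26167 = \left(- \frac{25}{4} + 18431\right) + 26167 = \frac{73699}{4} + 26167 = \frac{178367}{4}$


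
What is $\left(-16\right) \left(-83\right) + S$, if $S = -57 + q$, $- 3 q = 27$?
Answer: $1262$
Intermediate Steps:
$q = -9$ ($q = \left(- \frac{1}{3}\right) 27 = -9$)
$S = -66$ ($S = -57 - 9 = -66$)
$\left(-16\right) \left(-83\right) + S = \left(-16\right) \left(-83\right) - 66 = 1328 - 66 = 1262$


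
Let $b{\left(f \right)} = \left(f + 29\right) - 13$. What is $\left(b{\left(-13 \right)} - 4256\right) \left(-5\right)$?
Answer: $21265$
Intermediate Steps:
$b{\left(f \right)} = 16 + f$ ($b{\left(f \right)} = \left(29 + f\right) - 13 = 16 + f$)
$\left(b{\left(-13 \right)} - 4256\right) \left(-5\right) = \left(\left(16 - 13\right) - 4256\right) \left(-5\right) = \left(3 - 4256\right) \left(-5\right) = \left(-4253\right) \left(-5\right) = 21265$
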